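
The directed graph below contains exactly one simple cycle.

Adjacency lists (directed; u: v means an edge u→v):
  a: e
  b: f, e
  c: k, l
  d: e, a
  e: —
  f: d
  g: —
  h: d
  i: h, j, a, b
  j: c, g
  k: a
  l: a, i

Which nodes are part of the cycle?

c, i, j, l

DFS with gray/black marking from c:
c gray
  k gray
    a gray
      e gray
      e black
    a black
  k black
  l gray
    l→a: a black — skip
    i gray
      h gray
        d gray
          d→e: e black — skip
          d→a: a black — skip
        d black
      h black
      j gray
        j→c: c is gray → back edge
Back edge closes the cycle c → l → i → j → c; its vertices are {c, i, j, l}.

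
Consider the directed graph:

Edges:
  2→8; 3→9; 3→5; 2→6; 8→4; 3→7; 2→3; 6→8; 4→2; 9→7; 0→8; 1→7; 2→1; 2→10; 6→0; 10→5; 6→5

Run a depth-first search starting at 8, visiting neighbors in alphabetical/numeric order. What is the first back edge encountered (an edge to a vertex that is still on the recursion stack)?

0→8

DFS from 8 (visiting neighbors in alphabetical/numeric order); mark gray on enter, black on exit:
8 gray
  4 gray
    2 gray
      1 gray
        7 gray
        7 black
      1 black
      3 gray
        5 gray
        5 black
        3→7: 7 black — skip
        9 gray
          9→7: 7 black — skip
        9 black
      3 black
      6 gray
        0 gray
          0→8: 8 is gray → back edge
First back edge: 0 → 8.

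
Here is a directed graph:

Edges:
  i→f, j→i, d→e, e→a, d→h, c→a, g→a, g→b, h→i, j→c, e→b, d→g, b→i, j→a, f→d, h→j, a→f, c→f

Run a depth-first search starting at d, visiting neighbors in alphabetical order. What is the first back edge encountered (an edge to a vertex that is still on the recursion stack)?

f→d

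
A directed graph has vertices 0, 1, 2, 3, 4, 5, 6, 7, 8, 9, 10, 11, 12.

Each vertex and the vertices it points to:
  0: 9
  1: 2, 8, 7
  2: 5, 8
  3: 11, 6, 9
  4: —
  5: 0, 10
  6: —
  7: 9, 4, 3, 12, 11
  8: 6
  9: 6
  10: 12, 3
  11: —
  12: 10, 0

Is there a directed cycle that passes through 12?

Yes

12 is on a cycle iff 12 can reach itself via ≥1 edge.
12 → 10 → 12 — yes.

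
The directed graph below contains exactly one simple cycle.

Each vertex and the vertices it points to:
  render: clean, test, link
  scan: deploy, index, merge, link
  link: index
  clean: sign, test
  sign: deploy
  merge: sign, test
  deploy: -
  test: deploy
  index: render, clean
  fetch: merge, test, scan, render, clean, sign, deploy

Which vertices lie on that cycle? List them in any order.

DFS with gray/black marking from link:
link gray
  index gray
    render gray
      clean gray
        sign gray
          deploy gray
          deploy black
        sign black
        test gray
          test→deploy: deploy black — skip
        test black
      clean black
      render→test: test black — skip
      render→link: link is gray → back edge
Back edge closes the cycle link → index → render → link; its vertices are {link, index, render}.

link, index, render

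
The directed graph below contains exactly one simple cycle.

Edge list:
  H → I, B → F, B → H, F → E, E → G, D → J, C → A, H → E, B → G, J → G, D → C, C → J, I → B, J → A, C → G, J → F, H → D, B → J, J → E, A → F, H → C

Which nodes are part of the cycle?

DFS with gray/black marking from H:
H gray
  E gray
    G gray
    G black
  E black
  I gray
    B gray
      J gray
        J→E: E black — skip
        J→G: G black — skip
        A gray
          F gray
            F→E: E black — skip
          F black
        A black
        J→F: F black — skip
      J black
      B→H: H is gray → back edge
Back edge closes the cycle H → I → B → H; its vertices are {B, H, I}.

B, H, I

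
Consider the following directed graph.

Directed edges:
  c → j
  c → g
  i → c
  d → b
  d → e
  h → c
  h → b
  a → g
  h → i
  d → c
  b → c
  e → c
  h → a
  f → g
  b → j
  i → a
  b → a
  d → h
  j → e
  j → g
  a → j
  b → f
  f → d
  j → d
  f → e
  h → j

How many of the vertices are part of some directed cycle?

A vertex is on a directed cycle iff it belongs to a strongly connected component of size ≥ 2 (or has a self-loop).
The vertices on cycles are {a, b, c, d, e, f, h, i, j} — 9 in total.

9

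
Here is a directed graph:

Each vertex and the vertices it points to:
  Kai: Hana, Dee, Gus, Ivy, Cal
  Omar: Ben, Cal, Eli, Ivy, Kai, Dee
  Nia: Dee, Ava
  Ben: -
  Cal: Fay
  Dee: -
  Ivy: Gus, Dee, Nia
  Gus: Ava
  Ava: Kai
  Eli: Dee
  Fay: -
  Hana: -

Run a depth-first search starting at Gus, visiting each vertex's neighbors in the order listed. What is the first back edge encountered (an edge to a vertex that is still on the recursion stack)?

Kai->Gus

DFS from Gus (visiting each vertex's neighbors in the order listed); mark gray on enter, black on exit:
Gus gray
  Ava gray
    Kai gray
      Hana gray
      Hana black
      Dee gray
      Dee black
      Kai→Gus: Gus is gray → back edge
First back edge: Kai → Gus.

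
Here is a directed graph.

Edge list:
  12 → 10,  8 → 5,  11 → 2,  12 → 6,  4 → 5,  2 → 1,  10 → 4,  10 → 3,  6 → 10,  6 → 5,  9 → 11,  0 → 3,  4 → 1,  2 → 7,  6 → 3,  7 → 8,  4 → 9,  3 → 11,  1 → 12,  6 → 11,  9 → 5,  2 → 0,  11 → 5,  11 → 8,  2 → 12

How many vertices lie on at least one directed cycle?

10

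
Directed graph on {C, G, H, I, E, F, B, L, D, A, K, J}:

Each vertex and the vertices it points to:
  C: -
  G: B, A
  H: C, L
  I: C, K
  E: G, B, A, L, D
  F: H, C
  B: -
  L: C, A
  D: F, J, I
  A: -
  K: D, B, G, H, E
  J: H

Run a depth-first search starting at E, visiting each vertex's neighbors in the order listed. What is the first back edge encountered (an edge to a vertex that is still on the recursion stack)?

DFS from E (visiting each vertex's neighbors in the order listed); mark gray on enter, black on exit:
E gray
  G gray
    B gray
    B black
    A gray
    A black
  G black
  E→B: B black — skip
  E→A: A black — skip
  L gray
    C gray
    C black
    L→A: A black — skip
  L black
  D gray
    F gray
      H gray
        H→C: C black — skip
        H→L: L black — skip
      H black
      F→C: C black — skip
    F black
    J gray
      J→H: H black — skip
    J black
    I gray
      I→C: C black — skip
      K gray
        K→D: D is gray → back edge
First back edge: K → D.

K→D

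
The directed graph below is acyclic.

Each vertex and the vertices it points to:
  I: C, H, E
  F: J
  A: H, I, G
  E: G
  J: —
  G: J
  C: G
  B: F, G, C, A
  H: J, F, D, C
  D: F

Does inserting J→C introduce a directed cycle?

Adding J→C creates a cycle iff C can already reach J.
Path from C: C → G → J.
So C → … → J → C is a cycle.

Yes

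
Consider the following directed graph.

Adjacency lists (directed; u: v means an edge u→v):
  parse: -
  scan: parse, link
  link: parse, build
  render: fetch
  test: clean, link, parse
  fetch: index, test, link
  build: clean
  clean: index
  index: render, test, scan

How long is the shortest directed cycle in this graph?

3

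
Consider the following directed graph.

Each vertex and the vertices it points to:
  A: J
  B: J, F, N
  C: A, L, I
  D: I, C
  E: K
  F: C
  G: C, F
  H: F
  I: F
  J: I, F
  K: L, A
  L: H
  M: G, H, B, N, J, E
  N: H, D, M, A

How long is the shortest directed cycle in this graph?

For each vertex v, BFS finds the shortest path from v back to v.
The shortest such closed walk is N → M → N, length 2.

2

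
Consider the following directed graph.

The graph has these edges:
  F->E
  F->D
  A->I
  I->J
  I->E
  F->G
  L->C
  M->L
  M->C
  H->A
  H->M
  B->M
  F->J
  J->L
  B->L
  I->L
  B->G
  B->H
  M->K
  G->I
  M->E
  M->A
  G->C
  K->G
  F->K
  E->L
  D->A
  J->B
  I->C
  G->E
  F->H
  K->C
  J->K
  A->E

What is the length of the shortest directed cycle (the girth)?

For each vertex v, BFS finds the shortest path from v back to v.
The shortest such closed walk is J → B → G → I → J, length 4.

4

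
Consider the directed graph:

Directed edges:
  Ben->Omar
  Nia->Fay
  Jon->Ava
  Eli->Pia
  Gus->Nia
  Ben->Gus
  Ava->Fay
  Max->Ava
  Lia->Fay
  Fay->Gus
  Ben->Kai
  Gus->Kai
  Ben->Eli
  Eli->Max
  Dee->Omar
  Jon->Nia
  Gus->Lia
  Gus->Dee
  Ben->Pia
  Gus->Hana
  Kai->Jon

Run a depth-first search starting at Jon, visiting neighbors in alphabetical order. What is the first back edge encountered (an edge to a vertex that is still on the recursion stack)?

DFS from Jon (visiting neighbors in alphabetical order); mark gray on enter, black on exit:
Jon gray
  Ava gray
    Fay gray
      Gus gray
        Dee gray
          Omar gray
          Omar black
        Dee black
        Hana gray
        Hana black
        Kai gray
          Kai→Jon: Jon is gray → back edge
First back edge: Kai → Jon.

Kai->Jon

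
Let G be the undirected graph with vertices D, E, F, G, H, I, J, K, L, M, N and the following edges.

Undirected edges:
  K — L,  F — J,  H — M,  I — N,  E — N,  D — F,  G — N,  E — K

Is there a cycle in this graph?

No

DFS, tracking each vertex's parent; an edge to a visited non-parent vertex closes a cycle.
Start from J:
visit J (parent –)
  visit F (parent J)
    visit D (parent F)
      D–F: parent, skip
    F–J: parent, skip
visit E (parent –)
  visit K (parent E)
    visit L (parent K)
      L–K: parent, skip
    K–E: parent, skip
  visit N (parent E)
    visit I (parent N)
      I–N: parent, skip
    visit G (parent N)
      G–N: parent, skip
    N–E: parent, skip
visit H (parent –)
  visit M (parent H)
    M–H: parent, skip
No non-parent visited neighbor found — the graph is a forest.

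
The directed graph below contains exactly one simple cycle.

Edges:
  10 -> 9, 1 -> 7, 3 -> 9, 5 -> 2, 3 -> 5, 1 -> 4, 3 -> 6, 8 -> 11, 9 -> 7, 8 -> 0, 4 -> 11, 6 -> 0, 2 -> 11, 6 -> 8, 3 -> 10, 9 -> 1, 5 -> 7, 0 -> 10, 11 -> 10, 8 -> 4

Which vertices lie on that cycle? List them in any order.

1, 4, 9, 10, 11

DFS with gray/black marking from 9:
9 gray
  1 gray
    7 gray
    7 black
    4 gray
      11 gray
        10 gray
          10→9: 9 is gray → back edge
Back edge closes the cycle 9 → 1 → 4 → 11 → 10 → 9; its vertices are {1, 4, 9, 10, 11}.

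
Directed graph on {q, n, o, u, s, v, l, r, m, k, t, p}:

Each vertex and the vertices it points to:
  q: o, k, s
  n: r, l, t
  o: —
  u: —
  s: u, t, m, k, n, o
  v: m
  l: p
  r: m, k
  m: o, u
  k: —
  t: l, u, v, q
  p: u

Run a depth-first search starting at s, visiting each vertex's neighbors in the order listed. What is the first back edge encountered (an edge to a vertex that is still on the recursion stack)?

q→s

DFS from s (visiting each vertex's neighbors in the order listed); mark gray on enter, black on exit:
s gray
  u gray
  u black
  t gray
    l gray
      p gray
        p→u: u black — skip
      p black
    l black
    t→u: u black — skip
    v gray
      m gray
        o gray
        o black
        m→u: u black — skip
      m black
    v black
    q gray
      q→o: o black — skip
      k gray
      k black
      q→s: s is gray → back edge
First back edge: q → s.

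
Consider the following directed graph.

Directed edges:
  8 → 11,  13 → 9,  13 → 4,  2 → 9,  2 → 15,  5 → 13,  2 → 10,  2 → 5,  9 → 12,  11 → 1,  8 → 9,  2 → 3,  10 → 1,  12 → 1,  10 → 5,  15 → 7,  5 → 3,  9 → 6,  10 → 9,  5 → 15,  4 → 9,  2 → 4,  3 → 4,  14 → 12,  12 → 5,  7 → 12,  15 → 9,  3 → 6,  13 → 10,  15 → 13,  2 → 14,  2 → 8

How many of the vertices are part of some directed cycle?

9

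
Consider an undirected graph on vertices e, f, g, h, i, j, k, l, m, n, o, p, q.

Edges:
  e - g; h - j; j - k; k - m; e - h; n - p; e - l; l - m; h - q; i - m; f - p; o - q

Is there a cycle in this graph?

Yes

DFS, tracking each vertex's parent; an edge to a visited non-parent vertex closes a cycle.
Start from l:
visit l (parent –)
  visit m (parent l)
    m–l: parent, skip
    visit k (parent m)
      visit j (parent k)
        visit h (parent j)
          visit q (parent h)
            visit o (parent q)
              o–q: parent, skip
            q–h: parent, skip
          visit e (parent h)
            visit g (parent e)
              g–e: parent, skip
            e–l: l visited and ≠ parent → cycle
Cycle: l – m – k – j – h – e – l.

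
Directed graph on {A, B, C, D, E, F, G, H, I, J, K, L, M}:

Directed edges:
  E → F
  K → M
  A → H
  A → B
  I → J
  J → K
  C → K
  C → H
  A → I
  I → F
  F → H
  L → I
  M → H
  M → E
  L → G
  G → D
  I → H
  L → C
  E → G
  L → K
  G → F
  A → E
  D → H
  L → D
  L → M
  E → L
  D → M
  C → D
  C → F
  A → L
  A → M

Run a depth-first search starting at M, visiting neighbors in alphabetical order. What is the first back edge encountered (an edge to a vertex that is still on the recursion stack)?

D→M

DFS from M (visiting neighbors in alphabetical order); mark gray on enter, black on exit:
M gray
  E gray
    F gray
      H gray
      H black
    F black
    G gray
      D gray
        D→H: H black — skip
        D→M: M is gray → back edge
First back edge: D → M.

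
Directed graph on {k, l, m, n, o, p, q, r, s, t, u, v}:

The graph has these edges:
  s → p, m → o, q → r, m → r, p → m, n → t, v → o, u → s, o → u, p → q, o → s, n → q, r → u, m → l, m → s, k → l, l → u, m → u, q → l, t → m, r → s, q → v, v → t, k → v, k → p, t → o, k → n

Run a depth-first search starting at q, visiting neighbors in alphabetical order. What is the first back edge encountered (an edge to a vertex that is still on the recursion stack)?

DFS from q (visiting neighbors in alphabetical order); mark gray on enter, black on exit:
q gray
  l gray
    u gray
      s gray
        p gray
          m gray
            m→l: l is gray → back edge
First back edge: m → l.

m->l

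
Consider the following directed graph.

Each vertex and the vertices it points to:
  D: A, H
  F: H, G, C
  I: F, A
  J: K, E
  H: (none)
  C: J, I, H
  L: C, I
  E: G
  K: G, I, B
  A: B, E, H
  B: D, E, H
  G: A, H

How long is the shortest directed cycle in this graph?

3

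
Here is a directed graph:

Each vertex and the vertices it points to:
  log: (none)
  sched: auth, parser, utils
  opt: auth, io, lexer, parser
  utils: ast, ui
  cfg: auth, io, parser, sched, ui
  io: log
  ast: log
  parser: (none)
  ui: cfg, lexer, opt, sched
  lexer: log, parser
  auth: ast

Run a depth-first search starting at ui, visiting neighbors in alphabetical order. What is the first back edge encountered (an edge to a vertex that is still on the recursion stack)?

utils→ui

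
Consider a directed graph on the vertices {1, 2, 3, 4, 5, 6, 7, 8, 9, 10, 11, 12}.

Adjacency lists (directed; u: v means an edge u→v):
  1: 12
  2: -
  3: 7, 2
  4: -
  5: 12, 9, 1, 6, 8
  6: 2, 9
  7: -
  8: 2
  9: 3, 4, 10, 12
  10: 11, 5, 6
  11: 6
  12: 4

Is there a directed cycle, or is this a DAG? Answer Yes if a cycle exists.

Yes

DFS with white/gray/black marking, starting from 10:
10 gray
  11 gray
    6 gray
      2 gray
      2 black
      9 gray
        3 gray
          7 gray
          7 black
          3→2: 2 black — skip
        3 black
        4 gray
        4 black
        9→10: 10 is gray → back edge
Back edge found, so a cycle exists: 10 → 11 → 6 → 9 → 10.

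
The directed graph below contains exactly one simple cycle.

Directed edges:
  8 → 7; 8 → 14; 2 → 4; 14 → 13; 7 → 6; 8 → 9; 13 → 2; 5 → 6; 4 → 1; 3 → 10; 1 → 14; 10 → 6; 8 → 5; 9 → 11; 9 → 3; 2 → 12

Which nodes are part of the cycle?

1, 2, 4, 13, 14

DFS with gray/black marking from 14:
14 gray
  13 gray
    2 gray
      4 gray
        1 gray
          1→14: 14 is gray → back edge
Back edge closes the cycle 14 → 13 → 2 → 4 → 1 → 14; its vertices are {1, 2, 4, 13, 14}.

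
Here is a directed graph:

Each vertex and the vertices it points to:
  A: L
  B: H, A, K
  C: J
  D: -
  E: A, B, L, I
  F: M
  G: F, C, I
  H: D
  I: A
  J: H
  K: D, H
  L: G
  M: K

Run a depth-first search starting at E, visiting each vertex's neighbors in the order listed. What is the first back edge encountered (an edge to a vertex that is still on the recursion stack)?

DFS from E (visiting each vertex's neighbors in the order listed); mark gray on enter, black on exit:
E gray
  A gray
    L gray
      G gray
        F gray
          M gray
            K gray
              D gray
              D black
              H gray
                H→D: D black — skip
              H black
            K black
          M black
        F black
        C gray
          J gray
            J→H: H black — skip
          J black
        C black
        I gray
          I→A: A is gray → back edge
First back edge: I → A.

I→A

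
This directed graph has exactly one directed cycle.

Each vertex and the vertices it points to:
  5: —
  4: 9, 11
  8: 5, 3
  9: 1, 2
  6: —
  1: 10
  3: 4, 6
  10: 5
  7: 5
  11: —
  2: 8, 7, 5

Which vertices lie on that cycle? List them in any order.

DFS with gray/black marking from 3:
3 gray
  4 gray
    9 gray
      1 gray
        10 gray
          5 gray
          5 black
        10 black
      1 black
      2 gray
        8 gray
          8→5: 5 black — skip
          8→3: 3 is gray → back edge
Back edge closes the cycle 3 → 4 → 9 → 2 → 8 → 3; its vertices are {2, 3, 4, 8, 9}.

2, 3, 4, 8, 9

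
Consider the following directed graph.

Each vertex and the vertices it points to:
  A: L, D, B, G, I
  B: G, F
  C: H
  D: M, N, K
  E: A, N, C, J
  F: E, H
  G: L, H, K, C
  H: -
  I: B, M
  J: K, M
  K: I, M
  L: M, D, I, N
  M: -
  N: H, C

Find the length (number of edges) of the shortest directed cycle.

For each vertex v, BFS finds the shortest path from v back to v.
The shortest such closed walk is F → E → A → B → F, length 4.

4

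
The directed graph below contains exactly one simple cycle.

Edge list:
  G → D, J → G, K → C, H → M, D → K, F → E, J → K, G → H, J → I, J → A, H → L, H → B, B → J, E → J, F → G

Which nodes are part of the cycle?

DFS with gray/black marking from G:
G gray
  H gray
    L gray
    L black
    B gray
      J gray
        J→G: G is gray → back edge
Back edge closes the cycle G → H → B → J → G; its vertices are {B, G, H, J}.

B, G, H, J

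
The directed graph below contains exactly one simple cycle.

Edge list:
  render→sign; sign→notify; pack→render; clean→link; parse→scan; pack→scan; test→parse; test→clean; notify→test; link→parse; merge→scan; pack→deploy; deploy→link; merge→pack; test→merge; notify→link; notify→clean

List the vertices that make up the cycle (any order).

DFS with gray/black marking from pack:
pack gray
  scan gray
  scan black
  render gray
    sign gray
      notify gray
        link gray
          parse gray
            parse→scan: scan black — skip
          parse black
        link black
        test gray
          clean gray
            clean→link: link black — skip
          clean black
          test→parse: parse black — skip
          merge gray
            merge→scan: scan black — skip
            merge→pack: pack is gray → back edge
Back edge closes the cycle pack → render → sign → notify → test → merge → pack; its vertices are {pack, sign, test, merge, notify, render}.

pack, sign, test, merge, notify, render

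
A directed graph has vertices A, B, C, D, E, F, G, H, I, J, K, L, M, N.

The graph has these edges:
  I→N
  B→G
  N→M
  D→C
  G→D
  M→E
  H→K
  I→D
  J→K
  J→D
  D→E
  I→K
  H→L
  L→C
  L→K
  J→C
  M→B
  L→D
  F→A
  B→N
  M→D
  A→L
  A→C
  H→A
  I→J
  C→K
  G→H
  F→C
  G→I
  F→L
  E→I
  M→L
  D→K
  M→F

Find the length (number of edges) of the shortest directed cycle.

For each vertex v, BFS finds the shortest path from v back to v.
The shortest such closed walk is M → B → N → M, length 3.

3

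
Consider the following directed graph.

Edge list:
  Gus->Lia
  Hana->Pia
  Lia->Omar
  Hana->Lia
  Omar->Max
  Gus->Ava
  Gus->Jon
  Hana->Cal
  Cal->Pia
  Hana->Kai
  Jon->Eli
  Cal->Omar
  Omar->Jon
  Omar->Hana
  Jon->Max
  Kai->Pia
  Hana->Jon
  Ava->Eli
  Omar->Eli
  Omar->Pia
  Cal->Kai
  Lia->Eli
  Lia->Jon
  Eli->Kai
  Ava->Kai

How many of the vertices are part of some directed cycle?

4

A vertex is on a directed cycle iff it belongs to a strongly connected component of size ≥ 2 (or has a self-loop).
The vertices on cycles are {Cal, Lia, Hana, Omar} — 4 in total.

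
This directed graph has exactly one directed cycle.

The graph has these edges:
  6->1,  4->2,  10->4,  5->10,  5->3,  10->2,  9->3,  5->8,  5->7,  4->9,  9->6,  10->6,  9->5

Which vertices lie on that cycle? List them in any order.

4, 5, 9, 10

DFS with gray/black marking from 10:
10 gray
  2 gray
  2 black
  4 gray
    9 gray
      3 gray
      3 black
      5 gray
        7 gray
        7 black
        8 gray
        8 black
        5→3: 3 black — skip
        5→10: 10 is gray → back edge
Back edge closes the cycle 10 → 4 → 9 → 5 → 10; its vertices are {4, 5, 9, 10}.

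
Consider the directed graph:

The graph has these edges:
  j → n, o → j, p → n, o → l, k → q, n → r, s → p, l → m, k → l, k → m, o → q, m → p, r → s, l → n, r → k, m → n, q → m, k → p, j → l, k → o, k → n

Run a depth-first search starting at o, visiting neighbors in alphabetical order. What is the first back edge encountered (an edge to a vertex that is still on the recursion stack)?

k→l

DFS from o (visiting neighbors in alphabetical order); mark gray on enter, black on exit:
o gray
  j gray
    l gray
      m gray
        n gray
          r gray
            k gray
              k→l: l is gray → back edge
First back edge: k → l.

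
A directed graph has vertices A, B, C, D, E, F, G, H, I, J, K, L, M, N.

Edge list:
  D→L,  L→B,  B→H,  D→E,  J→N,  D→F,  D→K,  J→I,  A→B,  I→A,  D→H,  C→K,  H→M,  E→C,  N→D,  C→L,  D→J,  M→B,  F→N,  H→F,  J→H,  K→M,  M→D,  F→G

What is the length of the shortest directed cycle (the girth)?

3

For each vertex v, BFS finds the shortest path from v back to v.
The shortest such closed walk is D → J → N → D, length 3.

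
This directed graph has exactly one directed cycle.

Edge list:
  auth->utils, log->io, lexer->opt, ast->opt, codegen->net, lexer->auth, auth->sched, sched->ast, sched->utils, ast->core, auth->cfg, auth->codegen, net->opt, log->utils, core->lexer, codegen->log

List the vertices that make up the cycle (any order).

DFS with gray/black marking from lexer:
lexer gray
  opt gray
  opt black
  auth gray
    codegen gray
      net gray
        net→opt: opt black — skip
      net black
      log gray
        utils gray
        utils black
        io gray
        io black
      log black
    codegen black
    sched gray
      ast gray
        ast→opt: opt black — skip
        core gray
          core→lexer: lexer is gray → back edge
Back edge closes the cycle lexer → auth → sched → ast → core → lexer; its vertices are {ast, auth, core, lexer, sched}.

ast, auth, core, lexer, sched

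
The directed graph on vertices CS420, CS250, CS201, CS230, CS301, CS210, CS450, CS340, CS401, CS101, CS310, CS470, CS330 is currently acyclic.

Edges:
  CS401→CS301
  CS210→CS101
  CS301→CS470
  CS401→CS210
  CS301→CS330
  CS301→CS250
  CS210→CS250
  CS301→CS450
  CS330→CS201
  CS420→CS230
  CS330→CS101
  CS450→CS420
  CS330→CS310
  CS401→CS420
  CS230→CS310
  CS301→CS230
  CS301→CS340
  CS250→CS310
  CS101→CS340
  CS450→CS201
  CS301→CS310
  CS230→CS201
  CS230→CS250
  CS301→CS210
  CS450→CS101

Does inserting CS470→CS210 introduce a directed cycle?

Adding CS470→CS210 creates a cycle iff CS210 can already reach CS470.
Explore from CS210: no path reaches CS470. The graph stays acyclic.

No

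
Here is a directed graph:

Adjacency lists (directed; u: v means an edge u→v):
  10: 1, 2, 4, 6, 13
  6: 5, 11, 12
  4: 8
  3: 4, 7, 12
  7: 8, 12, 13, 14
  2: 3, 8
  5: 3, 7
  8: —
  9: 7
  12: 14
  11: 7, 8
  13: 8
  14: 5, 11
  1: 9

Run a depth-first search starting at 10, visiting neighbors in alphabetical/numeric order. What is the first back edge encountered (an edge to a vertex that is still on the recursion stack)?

DFS from 10 (visiting neighbors in alphabetical/numeric order); mark gray on enter, black on exit:
10 gray
  1 gray
    9 gray
      7 gray
        8 gray
        8 black
        12 gray
          14 gray
            5 gray
              3 gray
                4 gray
                  4→8: 8 black — skip
                4 black
                3→7: 7 is gray → back edge
First back edge: 3 → 7.

3→7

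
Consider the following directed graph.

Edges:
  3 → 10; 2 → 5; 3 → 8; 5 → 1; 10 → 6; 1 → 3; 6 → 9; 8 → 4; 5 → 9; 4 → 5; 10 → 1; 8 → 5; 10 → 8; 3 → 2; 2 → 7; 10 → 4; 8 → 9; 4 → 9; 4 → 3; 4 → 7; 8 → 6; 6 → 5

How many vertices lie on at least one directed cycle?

A vertex is on a directed cycle iff it belongs to a strongly connected component of size ≥ 2 (or has a self-loop).
The vertices on cycles are {1, 2, 3, 4, 5, 6, 8, 10} — 8 in total.

8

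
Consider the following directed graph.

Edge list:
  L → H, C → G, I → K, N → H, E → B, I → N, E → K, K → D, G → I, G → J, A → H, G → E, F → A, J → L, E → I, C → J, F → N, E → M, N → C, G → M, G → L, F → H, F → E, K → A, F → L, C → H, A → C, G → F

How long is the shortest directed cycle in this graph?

4

For each vertex v, BFS finds the shortest path from v back to v.
The shortest such closed walk is C → G → I → N → C, length 4.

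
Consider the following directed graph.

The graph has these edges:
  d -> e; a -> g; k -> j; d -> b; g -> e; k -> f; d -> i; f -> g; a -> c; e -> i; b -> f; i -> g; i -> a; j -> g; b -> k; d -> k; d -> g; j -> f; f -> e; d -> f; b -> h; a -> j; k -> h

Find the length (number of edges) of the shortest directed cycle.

For each vertex v, BFS finds the shortest path from v back to v.
The shortest such closed walk is i → g → e → i, length 3.

3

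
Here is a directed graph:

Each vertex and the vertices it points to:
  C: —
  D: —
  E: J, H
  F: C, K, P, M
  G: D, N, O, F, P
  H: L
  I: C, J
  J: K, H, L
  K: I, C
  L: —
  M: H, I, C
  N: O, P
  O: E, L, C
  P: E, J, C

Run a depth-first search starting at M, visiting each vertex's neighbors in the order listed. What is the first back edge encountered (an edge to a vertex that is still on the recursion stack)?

K→I

DFS from M (visiting each vertex's neighbors in the order listed); mark gray on enter, black on exit:
M gray
  H gray
    L gray
    L black
  H black
  I gray
    C gray
    C black
    J gray
      K gray
        K→I: I is gray → back edge
First back edge: K → I.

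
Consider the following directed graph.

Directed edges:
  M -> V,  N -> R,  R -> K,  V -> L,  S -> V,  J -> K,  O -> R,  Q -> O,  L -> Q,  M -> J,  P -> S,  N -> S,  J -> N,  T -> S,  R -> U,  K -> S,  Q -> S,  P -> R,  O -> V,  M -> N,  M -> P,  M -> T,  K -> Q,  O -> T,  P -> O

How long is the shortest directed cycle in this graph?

4

For each vertex v, BFS finds the shortest path from v back to v.
The shortest such closed walk is V → L → Q → S → V, length 4.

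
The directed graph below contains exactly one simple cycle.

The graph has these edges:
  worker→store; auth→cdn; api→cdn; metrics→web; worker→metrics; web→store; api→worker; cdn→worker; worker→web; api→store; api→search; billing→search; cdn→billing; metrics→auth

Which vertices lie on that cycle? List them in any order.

cdn, auth, worker, metrics

DFS with gray/black marking from cdn:
cdn gray
  worker gray
    web gray
      store gray
      store black
    web black
    metrics gray
      auth gray
        auth→cdn: cdn is gray → back edge
Back edge closes the cycle cdn → worker → metrics → auth → cdn; its vertices are {cdn, auth, worker, metrics}.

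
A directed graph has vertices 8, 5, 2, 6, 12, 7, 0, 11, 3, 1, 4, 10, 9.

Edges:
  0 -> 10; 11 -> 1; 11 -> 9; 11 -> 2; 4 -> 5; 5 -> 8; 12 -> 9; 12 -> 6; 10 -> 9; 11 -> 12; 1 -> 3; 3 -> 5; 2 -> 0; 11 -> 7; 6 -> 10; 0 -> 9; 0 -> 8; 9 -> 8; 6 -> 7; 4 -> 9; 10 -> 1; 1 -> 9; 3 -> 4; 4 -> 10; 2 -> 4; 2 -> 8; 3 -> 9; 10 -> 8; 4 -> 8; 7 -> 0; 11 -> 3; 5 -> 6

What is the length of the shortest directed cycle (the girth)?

For each vertex v, BFS finds the shortest path from v back to v.
The shortest such closed walk is 3 → 4 → 10 → 1 → 3, length 4.

4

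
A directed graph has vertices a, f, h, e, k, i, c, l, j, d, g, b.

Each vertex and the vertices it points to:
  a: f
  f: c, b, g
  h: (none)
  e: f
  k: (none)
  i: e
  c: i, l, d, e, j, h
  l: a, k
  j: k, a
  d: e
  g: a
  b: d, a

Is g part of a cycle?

g is on a cycle iff g can reach itself via ≥1 edge.
g → a → f → g — yes.

Yes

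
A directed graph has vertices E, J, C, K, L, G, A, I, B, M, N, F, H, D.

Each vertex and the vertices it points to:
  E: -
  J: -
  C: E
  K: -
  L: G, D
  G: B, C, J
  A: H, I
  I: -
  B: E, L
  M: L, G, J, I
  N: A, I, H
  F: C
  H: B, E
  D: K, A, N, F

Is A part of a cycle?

Yes

A is on a cycle iff A can reach itself via ≥1 edge.
A → H → B → L → D → A — yes.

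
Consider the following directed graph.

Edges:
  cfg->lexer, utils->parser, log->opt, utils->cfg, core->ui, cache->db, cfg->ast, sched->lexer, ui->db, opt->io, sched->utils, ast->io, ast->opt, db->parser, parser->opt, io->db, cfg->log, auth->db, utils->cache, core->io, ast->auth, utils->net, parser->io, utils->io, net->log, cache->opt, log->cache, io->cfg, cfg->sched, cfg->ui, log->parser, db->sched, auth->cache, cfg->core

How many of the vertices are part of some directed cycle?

14

A vertex is on a directed cycle iff it belongs to a strongly connected component of size ≥ 2 (or has a self-loop).
The vertices on cycles are {db, io, ui, ast, cfg, log, net, opt, auth, core, cache, sched, utils, parser} — 14 in total.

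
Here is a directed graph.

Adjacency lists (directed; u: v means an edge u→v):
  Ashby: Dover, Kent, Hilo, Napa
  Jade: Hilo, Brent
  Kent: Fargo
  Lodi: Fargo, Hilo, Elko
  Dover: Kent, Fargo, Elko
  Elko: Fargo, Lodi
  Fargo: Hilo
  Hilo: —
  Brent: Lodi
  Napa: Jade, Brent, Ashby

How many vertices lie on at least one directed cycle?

4

A vertex is on a directed cycle iff it belongs to a strongly connected component of size ≥ 2 (or has a self-loop).
The vertices on cycles are {Elko, Lodi, Napa, Ashby} — 4 in total.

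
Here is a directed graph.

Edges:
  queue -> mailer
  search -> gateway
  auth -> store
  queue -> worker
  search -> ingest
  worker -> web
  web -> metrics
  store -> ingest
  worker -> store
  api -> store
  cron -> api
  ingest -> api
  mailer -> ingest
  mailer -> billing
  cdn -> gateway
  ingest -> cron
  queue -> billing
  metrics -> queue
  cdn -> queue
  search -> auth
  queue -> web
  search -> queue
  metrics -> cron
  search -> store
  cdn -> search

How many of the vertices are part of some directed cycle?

8

A vertex is on a directed cycle iff it belongs to a strongly connected component of size ≥ 2 (or has a self-loop).
The vertices on cycles are {api, web, cron, queue, store, ingest, worker, metrics} — 8 in total.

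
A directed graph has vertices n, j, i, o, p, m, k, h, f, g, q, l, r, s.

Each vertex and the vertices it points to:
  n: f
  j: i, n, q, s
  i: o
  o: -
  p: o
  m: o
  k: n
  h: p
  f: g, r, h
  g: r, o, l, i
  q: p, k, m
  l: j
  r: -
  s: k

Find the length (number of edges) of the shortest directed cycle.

For each vertex v, BFS finds the shortest path from v back to v.
The shortest such closed walk is j → n → f → g → l → j, length 5.

5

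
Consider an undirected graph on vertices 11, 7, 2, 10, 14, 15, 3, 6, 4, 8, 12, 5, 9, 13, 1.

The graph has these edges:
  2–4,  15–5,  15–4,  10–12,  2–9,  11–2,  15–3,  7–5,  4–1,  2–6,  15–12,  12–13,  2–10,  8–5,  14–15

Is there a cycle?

Yes

DFS, tracking each vertex's parent; an edge to a visited non-parent vertex closes a cycle.
Start from 3:
visit 3 (parent –)
  visit 15 (parent 3)
    15–3: parent, skip
    visit 4 (parent 15)
      visit 2 (parent 4)
        2–4: parent, skip
        visit 9 (parent 2)
          9–2: parent, skip
        visit 6 (parent 2)
          6–2: parent, skip
        visit 10 (parent 2)
          10–2: parent, skip
          visit 12 (parent 10)
            12–15: 15 visited and ≠ parent → cycle
Cycle: 15 – 4 – 2 – 10 – 12 – 15.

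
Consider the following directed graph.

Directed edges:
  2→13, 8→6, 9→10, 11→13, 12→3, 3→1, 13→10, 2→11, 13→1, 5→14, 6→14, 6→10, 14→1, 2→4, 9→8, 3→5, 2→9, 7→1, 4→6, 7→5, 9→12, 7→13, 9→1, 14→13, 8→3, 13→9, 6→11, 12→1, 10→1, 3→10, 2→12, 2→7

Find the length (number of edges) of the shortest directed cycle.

For each vertex v, BFS finds the shortest path from v back to v.
The shortest such closed walk is 9 → 8 → 6 → 14 → 13 → 9, length 5.

5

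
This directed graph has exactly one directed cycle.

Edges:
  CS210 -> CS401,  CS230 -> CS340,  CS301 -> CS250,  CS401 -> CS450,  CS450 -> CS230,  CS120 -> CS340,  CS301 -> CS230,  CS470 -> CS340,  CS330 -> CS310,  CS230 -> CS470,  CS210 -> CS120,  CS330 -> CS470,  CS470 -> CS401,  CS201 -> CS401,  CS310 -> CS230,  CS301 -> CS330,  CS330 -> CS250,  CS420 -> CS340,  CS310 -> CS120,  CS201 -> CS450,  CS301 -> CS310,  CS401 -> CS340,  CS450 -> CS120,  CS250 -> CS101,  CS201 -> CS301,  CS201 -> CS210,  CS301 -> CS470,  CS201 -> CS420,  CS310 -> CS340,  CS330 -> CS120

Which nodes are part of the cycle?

CS230, CS401, CS450, CS470

DFS with gray/black marking from CS450:
CS450 gray
  CS230 gray
    CS340 gray
    CS340 black
    CS470 gray
      CS470→CS340: CS340 black — skip
      CS401 gray
        CS401→CS450: CS450 is gray → back edge
Back edge closes the cycle CS450 → CS230 → CS470 → CS401 → CS450; its vertices are {CS230, CS401, CS450, CS470}.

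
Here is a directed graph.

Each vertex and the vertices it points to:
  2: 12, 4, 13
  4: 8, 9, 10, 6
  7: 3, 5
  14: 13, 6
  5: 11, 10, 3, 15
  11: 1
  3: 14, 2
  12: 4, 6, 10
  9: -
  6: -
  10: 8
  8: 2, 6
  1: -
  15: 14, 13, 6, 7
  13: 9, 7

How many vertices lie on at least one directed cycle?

11

A vertex is on a directed cycle iff it belongs to a strongly connected component of size ≥ 2 (or has a self-loop).
The vertices on cycles are {2, 3, 4, 5, 7, 8, 10, 12, 13, 14, 15} — 11 in total.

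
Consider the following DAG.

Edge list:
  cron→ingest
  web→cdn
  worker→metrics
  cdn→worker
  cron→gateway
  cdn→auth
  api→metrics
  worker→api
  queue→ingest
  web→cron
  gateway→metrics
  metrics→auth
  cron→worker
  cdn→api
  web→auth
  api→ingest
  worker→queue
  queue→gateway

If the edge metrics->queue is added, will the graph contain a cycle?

Yes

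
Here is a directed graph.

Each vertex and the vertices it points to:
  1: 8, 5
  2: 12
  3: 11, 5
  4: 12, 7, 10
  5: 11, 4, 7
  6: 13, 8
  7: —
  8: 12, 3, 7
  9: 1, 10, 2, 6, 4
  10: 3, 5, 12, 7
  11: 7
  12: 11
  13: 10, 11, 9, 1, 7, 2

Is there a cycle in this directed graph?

Yes

DFS with white/gray/black marking, starting from 2:
2 gray
  12 gray
    11 gray
      7 gray
      7 black
    11 black
  12 black
2 black
1 gray
  8 gray
    8→12: 12 black — skip
    3 gray
      3→11: 11 black — skip
      5 gray
        5→11: 11 black — skip
        4 gray
          4→12: 12 black — skip
          4→7: 7 black — skip
          10 gray
            10→3: 3 is gray → back edge
Back edge found, so a cycle exists: 3 → 5 → 4 → 10 → 3.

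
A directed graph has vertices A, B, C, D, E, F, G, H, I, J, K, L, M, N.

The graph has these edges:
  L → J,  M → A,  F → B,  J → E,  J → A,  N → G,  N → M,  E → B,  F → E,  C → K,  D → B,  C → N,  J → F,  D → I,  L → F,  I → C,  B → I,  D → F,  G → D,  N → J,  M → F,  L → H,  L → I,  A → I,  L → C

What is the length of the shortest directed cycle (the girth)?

5

For each vertex v, BFS finds the shortest path from v back to v.
The shortest such closed walk is C → N → J → A → I → C, length 5.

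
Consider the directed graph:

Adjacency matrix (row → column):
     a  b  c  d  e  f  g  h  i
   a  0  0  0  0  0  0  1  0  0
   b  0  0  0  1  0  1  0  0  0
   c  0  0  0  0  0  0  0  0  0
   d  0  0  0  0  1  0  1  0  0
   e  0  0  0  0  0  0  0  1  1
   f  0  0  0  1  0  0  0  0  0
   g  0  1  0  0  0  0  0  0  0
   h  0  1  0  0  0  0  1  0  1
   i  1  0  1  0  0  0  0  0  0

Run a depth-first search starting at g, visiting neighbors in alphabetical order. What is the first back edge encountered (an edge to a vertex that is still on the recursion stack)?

DFS from g (visiting neighbors in alphabetical order); mark gray on enter, black on exit:
g gray
  b gray
    d gray
      e gray
        h gray
          h→b: b is gray → back edge
First back edge: h → b.

h→b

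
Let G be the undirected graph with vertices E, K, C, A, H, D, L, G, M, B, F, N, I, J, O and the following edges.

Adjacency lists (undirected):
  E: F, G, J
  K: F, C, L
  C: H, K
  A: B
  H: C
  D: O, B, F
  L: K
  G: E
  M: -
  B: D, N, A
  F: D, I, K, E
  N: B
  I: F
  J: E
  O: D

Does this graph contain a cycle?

DFS, tracking each vertex's parent; an edge to a visited non-parent vertex closes a cycle.
Start from E:
visit E (parent –)
  visit F (parent E)
    visit D (parent F)
      visit O (parent D)
        O–D: parent, skip
      visit B (parent D)
        B–D: parent, skip
        visit N (parent B)
          N–B: parent, skip
        visit A (parent B)
          A–B: parent, skip
      D–F: parent, skip
    visit I (parent F)
      I–F: parent, skip
    visit K (parent F)
      K–F: parent, skip
      visit C (parent K)
        visit H (parent C)
          H–C: parent, skip
        C–K: parent, skip
      visit L (parent K)
        L–K: parent, skip
    F–E: parent, skip
  visit G (parent E)
    G–E: parent, skip
  visit J (parent E)
    J–E: parent, skip
visit M (parent –)
No non-parent visited neighbor found — the graph is a forest.

No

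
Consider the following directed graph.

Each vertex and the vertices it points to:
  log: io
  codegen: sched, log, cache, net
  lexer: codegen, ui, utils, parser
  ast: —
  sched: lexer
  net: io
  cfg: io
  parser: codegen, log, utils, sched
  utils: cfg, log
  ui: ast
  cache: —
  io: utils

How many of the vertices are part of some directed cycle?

A vertex is on a directed cycle iff it belongs to a strongly connected component of size ≥ 2 (or has a self-loop).
The vertices on cycles are {io, cfg, log, lexer, sched, utils, parser, codegen} — 8 in total.

8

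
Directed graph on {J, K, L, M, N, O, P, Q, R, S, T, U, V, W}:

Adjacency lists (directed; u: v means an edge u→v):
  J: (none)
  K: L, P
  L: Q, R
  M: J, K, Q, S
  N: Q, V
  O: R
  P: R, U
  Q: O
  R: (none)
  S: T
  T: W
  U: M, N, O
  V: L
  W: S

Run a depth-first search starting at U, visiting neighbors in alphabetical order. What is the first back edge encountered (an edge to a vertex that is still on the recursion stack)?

P→U

DFS from U (visiting neighbors in alphabetical order); mark gray on enter, black on exit:
U gray
  M gray
    J gray
    J black
    K gray
      L gray
        Q gray
          O gray
            R gray
            R black
          O black
        Q black
        L→R: R black — skip
      L black
      P gray
        P→R: R black — skip
        P→U: U is gray → back edge
First back edge: P → U.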